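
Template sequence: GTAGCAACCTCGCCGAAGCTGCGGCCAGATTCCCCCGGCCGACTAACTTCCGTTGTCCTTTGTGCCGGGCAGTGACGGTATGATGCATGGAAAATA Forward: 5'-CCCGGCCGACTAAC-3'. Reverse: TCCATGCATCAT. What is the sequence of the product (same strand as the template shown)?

5'-CCCGGCCGACTAACTTCCGTTGTCCTTTGTGCCGGGCAGTGACGGTATGATGCATGGA-3'

Forward primer CCCGGCCGACTAAC is found on the top strand at positions 34–47.
Taking the reverse complement of TCCATGCATCAT gives ATGATGCATGGA, found at positions 80–91 on the template; the primer anneals here to the top strand with its 3' end pointing upstream.
The product is the template from position 34 through 91 (58 bp).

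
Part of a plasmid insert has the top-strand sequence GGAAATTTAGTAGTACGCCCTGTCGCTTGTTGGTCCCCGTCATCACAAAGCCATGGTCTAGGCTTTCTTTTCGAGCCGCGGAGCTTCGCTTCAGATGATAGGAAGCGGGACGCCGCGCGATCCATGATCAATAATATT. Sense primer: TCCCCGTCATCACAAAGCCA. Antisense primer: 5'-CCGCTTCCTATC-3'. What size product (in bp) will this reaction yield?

75 bp

Forward primer TCCCCGTCATCACAAAGCCA is found on the top strand at positions 34–53.
Reverse complement of the reverse primer: GATAGGAAGCGG. This occurs on the top strand at positions 97–108.
The product runs from position 34 to position 108, so its length is 108 − 34 + 1 = 75 bp.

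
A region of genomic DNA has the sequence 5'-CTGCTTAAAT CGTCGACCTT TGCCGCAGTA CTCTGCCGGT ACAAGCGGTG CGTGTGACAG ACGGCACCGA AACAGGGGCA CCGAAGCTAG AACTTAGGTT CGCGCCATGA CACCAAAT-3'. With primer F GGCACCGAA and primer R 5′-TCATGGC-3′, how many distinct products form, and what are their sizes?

Two products: 48 bp, 34 bp

The forward primer GGCACCGAA matches the top strand at positions 63–71, 77–85.
The reverse primer's reverse complement is GCCATGA, matching at positions 104–110.
Each forward site pairs with the reverse site to give a product ending at position 110: sizes 48, 34 bp.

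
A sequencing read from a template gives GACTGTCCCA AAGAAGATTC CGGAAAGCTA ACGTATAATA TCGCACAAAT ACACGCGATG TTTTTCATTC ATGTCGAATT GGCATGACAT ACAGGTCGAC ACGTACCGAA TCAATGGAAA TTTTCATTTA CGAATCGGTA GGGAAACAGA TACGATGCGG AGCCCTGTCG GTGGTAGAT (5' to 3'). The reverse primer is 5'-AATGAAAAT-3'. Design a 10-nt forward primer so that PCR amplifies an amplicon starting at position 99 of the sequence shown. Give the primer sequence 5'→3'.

The reverse primer's reverse complement ATTTTCATT matches the template at positions 120–128; the product starts at position 99.
The forward primer is identical to the top strand over positions 99–108: ACACGTACCG.

5'-ACACGTACCG-3'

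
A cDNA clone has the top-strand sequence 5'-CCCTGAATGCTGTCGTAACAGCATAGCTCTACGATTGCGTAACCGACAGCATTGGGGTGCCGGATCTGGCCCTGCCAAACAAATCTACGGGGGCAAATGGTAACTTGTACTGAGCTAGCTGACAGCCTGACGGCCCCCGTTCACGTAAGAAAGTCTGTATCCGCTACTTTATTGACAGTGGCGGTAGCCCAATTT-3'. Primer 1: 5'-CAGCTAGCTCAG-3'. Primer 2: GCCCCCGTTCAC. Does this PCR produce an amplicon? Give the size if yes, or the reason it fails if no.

No product — the primers' 3' ends point away from each other.

Primer 1 (CAGCTAGCTCAG) has reverse complement CTGAGCTAGCTG, which matches the top strand at positions 110–121; primer 1 anneals to the top strand there with its 3' end pointing upstream toward position 110.
Primer 2 (GCCCCCGTTCAC) matches the top strand directly at positions 133–144; it anneals to the bottom strand with its 3' end pointing downstream toward position 144.
The 3' ends diverge (primer 1 extends toward position 1, primer 2 toward position 195), so the primers never converge on a shared product.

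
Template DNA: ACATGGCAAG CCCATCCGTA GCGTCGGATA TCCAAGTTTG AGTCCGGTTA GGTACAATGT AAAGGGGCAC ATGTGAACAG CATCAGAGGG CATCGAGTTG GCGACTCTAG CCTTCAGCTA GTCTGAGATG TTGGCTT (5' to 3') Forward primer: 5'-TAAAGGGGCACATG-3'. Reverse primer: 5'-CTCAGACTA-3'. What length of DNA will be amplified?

Forward primer TAAAGGGGCACATG is found on the top strand at positions 60–73.
The reverse primer's reverse complement is TAGTCTGAG, which matches the template at positions 119–127.
Product length = (reverse-primer end) − (forward-primer start) + 1 = 127 − 60 + 1 = 68 bp.

68 bp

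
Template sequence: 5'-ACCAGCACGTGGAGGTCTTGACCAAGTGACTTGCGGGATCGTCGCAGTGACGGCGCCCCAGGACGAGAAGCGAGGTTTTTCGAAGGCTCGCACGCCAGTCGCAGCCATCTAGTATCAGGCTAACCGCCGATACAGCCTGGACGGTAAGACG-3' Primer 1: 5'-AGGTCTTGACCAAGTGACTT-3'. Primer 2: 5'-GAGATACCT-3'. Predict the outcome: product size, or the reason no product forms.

No product — primer 2 has no binding site in the template.

Primer 2 (GAGATACCT) does not match the top strand, and its reverse complement AGGTATCTC does not match either.
With no annealing site for primer 2, no amplification occurs.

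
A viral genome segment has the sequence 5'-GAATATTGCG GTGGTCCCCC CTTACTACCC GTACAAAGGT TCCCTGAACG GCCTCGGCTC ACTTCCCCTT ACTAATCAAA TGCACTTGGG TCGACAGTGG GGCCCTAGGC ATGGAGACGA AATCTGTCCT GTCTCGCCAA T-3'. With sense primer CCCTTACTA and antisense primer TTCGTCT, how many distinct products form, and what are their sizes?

Two products: 103 bp, 56 bp

The forward primer CCCTTACTA matches the top strand at positions 19–27, 66–74.
The reverse primer's reverse complement is AGACGAA, matching at positions 115–121.
Each forward site pairs with the reverse site to give a product ending at position 121: sizes 103, 56 bp.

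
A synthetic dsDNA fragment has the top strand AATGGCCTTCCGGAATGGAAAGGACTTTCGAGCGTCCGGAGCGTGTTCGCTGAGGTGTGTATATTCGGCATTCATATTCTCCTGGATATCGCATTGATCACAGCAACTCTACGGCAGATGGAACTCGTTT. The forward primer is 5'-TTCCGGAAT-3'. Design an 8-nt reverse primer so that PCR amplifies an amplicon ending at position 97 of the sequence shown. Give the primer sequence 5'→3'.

5'-TCAATGCG-3'

The forward primer binds at positions 8–16; the product's 3' end on the top strand is position 97.
The reverse primer anneals to the top strand over positions 90–97, i.e. to CGCATTGA.
Its sequence written 5'→3' is the reverse complement: TCAATGCG.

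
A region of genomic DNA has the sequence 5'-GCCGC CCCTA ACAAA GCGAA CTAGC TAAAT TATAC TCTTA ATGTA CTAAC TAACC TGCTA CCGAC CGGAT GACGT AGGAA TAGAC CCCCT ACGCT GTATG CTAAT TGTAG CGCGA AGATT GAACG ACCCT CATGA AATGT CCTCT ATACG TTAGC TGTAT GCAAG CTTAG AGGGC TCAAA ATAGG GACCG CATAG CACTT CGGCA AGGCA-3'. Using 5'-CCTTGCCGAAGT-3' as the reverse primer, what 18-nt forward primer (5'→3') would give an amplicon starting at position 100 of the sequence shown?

5'-GCTAATTGTAGCGCGAAG-3'

The reverse primer's reverse complement ACTTCGGCAAGG matches the template at positions 197–208; the product starts at position 100.
The forward primer is identical to the top strand over positions 100–117: GCTAATTGTAGCGCGAAG.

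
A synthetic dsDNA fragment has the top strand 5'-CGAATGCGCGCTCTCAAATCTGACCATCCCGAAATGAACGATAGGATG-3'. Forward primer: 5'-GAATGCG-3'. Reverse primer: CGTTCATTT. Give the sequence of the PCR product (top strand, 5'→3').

Forward primer GAATGCG is found on the top strand at positions 2–8.
Reverse complement of the reverse primer: AAATGAACG. This occurs on the top strand at positions 32–40.
The product is the template from position 2 through 40 (39 bp).

5'-GAATGCGCGCTCTCAAATCTGACCATCCCGAAATGAACG-3'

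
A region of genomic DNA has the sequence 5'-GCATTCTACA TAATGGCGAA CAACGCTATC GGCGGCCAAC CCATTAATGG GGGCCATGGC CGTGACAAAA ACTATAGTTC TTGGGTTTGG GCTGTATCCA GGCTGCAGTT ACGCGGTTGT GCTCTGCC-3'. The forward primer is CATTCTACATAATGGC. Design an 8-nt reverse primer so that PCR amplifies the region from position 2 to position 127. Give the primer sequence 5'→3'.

The product's 3' end on the top strand is position 127.
The reverse primer anneals to the top strand over positions 120–127, i.e. to TGCTCTGC.
Its sequence written 5'→3' is the reverse complement: GCAGAGCA.

5'-GCAGAGCA-3'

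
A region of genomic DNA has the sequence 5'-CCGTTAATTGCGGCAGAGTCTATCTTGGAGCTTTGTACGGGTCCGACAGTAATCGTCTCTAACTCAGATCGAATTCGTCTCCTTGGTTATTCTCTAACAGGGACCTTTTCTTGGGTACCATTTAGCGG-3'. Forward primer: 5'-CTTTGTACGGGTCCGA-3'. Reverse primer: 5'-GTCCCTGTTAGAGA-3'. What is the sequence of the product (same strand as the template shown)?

Scanning the template, CTTTGTACGGGTCCGA occurs at positions 31–46; this primer anneals to the bottom strand there with its 3' end pointing downstream.
Taking the reverse complement of GTCCCTGTTAGAGA gives TCTCTAACAGGGAC, found at positions 91–104 on the template; the primer anneals here to the top strand with its 3' end pointing upstream.
The product is the template from position 31 through 104 (74 bp).

5'-CTTTGTACGGGTCCGACAGTAATCGTCTCTAACTCAGATCGAATTCGTCTCCTTGGTTATTCTCTAACAGGGAC-3'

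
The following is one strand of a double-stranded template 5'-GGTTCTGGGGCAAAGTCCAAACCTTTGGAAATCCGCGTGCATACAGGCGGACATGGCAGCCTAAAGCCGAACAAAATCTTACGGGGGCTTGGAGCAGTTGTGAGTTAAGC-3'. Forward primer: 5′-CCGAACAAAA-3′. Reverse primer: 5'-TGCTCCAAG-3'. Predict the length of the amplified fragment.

30 bp

Forward primer CCGAACAAAA is found on the top strand at positions 67–76.
Taking the reverse complement of TGCTCCAAG gives CTTGGAGCA, found at positions 88–96 on the template; the primer anneals here to the top strand with its 3' end pointing upstream.
Product length = (reverse-primer end) − (forward-primer start) + 1 = 96 − 67 + 1 = 30 bp.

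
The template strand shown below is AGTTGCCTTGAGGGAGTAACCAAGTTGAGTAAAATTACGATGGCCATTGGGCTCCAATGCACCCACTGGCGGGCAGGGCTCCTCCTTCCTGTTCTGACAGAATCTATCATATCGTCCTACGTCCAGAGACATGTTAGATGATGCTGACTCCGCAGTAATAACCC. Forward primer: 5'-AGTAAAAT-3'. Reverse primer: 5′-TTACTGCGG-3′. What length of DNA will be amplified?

Forward primer AGTAAAAT is found on the top strand at positions 28–35.
The reverse primer's reverse complement is CCGCAGTAA, which matches the template at positions 150–158.
The product runs from position 28 to position 158, so its length is 158 − 28 + 1 = 131 bp.

131 bp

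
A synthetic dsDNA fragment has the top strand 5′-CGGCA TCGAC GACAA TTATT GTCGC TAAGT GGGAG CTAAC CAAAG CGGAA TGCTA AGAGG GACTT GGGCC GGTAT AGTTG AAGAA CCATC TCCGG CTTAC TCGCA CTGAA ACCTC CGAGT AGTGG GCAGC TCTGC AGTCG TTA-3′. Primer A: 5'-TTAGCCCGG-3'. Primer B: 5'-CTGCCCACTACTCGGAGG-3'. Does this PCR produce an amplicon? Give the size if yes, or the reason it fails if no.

Primer A (TTAGCCCGG) does not match the top strand, and its reverse complement CCGGGCTAA does not match either.
With no annealing site for primer A, no amplification occurs.

No product — primer A has no binding site in the template.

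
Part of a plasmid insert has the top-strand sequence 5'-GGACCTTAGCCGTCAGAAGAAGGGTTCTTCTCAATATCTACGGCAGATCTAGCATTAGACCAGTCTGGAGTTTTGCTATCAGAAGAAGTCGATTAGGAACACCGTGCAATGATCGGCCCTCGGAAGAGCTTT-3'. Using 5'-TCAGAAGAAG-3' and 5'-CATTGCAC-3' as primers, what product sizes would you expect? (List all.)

The forward primer TCAGAAGAAG matches the top strand at positions 13–22, 79–88.
The reverse primer's reverse complement is GTGCAATG, matching at positions 104–111.
Each forward site pairs with the reverse site to give a product ending at position 111: sizes 99, 33 bp.

99 bp, 33 bp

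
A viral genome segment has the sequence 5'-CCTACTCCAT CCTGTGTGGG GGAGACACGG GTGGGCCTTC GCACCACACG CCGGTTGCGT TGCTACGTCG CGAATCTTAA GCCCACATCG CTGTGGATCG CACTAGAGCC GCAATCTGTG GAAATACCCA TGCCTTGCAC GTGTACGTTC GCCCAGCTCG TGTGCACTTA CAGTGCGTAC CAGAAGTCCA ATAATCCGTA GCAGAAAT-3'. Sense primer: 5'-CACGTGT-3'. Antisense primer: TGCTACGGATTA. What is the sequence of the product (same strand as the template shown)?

Scanning the template, CACGTGT occurs at positions 138–144; this primer anneals to the bottom strand there with its 3' end pointing downstream.
Taking the reverse complement of TGCTACGGATTA gives TAATCCGTAGCA, found at positions 192–203 on the template; the primer anneals here to the top strand with its 3' end pointing upstream.
The product is the template from position 138 through 203 (66 bp).

5'-CACGTGTACGTTCGCCCAGCTCGTGTGCACTTACAGTGCGTACCAGAAGTCCAATAATCCGTAGCA-3'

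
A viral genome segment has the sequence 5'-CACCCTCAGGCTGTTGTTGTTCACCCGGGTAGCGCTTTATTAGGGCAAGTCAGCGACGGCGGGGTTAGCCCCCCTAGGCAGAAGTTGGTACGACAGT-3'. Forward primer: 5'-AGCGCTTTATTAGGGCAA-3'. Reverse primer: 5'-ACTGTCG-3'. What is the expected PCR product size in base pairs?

67 bp

Scanning the template, AGCGCTTTATTAGGGCAA occurs at positions 31–48; this primer anneals to the bottom strand there with its 3' end pointing downstream.
The reverse primer's reverse complement is CGACAGT, which matches the template at positions 91–97.
Amplicon spans positions 31–97: 67 bp.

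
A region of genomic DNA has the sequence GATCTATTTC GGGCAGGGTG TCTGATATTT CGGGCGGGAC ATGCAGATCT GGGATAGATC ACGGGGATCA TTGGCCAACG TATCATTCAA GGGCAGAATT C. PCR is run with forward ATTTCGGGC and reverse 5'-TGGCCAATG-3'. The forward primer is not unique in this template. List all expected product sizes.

72 bp, 51 bp

The forward primer ATTTCGGGC matches the top strand at positions 6–14, 27–35.
The reverse primer's reverse complement is CATTGGCCA, matching at positions 69–77.
Each forward site pairs with the reverse site to give a product ending at position 77: sizes 72, 51 bp.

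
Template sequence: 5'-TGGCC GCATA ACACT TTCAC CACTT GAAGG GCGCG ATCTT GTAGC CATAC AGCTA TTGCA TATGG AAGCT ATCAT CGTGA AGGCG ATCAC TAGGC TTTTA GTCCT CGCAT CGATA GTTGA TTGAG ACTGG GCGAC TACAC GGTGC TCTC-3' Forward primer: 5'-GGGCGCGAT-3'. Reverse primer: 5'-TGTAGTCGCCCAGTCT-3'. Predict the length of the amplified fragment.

Forward primer GGGCGCGAT is found on the top strand at positions 29–37.
The reverse primer's reverse complement is AGACTGGGCGACTACA, which matches the template at positions 124–139.
Product length = (reverse-primer end) − (forward-primer start) + 1 = 139 − 29 + 1 = 111 bp.

111 bp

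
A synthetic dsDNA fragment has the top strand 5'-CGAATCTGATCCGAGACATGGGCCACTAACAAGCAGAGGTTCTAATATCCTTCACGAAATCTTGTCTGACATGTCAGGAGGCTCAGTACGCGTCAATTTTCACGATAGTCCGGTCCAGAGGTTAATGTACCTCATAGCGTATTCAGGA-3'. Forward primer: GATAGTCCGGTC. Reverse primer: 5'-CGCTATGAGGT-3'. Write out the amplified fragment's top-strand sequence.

5'-GATAGTCCGGTCCAGAGGTTAATGTACCTCATAGCG-3'

Forward primer GATAGTCCGGTC is found on the top strand at positions 104–115.
Reverse complement of the reverse primer: ACCTCATAGCG. This occurs on the top strand at positions 129–139.
The product is the template from position 104 through 139 (36 bp).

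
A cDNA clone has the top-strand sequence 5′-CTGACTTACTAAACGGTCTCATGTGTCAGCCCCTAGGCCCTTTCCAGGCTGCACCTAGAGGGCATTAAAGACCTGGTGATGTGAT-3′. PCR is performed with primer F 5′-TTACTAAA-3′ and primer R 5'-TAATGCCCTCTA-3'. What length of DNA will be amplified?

62 bp

Forward primer TTACTAAA is found on the top strand at positions 6–13.
The reverse primer's reverse complement is TAGAGGGCATTA, which matches the template at positions 56–67.
Product length = (reverse-primer end) − (forward-primer start) + 1 = 67 − 6 + 1 = 62 bp.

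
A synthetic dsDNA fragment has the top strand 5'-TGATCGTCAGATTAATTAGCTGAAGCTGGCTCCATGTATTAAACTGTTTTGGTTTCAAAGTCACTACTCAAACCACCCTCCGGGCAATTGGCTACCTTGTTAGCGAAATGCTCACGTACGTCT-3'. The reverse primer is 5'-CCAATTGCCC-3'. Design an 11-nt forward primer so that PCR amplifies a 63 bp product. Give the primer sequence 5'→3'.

The reverse primer's reverse complement GGGCAATTGG matches the template at positions 82–91, so the product ends at position 91.
A 63 bp product then starts at position 91 − 63 + 1 = 29.
The forward primer is identical to the top strand there: GCTCCATGTAT.

5'-GCTCCATGTAT-3'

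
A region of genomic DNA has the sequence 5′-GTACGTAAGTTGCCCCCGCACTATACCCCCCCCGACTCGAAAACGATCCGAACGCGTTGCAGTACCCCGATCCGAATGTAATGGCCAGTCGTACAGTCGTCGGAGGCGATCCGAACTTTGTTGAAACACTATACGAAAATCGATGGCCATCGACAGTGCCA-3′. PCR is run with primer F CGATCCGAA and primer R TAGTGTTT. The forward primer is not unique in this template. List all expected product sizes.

88 bp, 64 bp, 25 bp

The forward primer CGATCCGAA matches the top strand at positions 44–52, 68–76, 107–115.
The reverse primer's reverse complement is AAACACTA, matching at positions 124–131.
Each forward site pairs with the reverse site to give a product ending at position 131: sizes 88, 64, 25 bp.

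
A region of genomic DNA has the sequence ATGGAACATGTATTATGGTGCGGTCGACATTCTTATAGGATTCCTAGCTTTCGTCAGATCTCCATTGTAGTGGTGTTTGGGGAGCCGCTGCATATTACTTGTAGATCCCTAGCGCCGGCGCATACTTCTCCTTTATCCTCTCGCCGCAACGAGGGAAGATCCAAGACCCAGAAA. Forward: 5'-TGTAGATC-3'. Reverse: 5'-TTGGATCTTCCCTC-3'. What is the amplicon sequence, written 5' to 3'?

Forward primer TGTAGATC is found on the top strand at positions 100–107.
Reverse complement of the reverse primer: GAGGGAAGATCCAA. This occurs on the top strand at positions 151–164.
The product is the template from position 100 through 164 (65 bp).

5'-TGTAGATCCCTAGCGCCGGCGCATACTTCTCCTTTATCCTCTCGCCGCAACGAGGGAAGATCCAA-3'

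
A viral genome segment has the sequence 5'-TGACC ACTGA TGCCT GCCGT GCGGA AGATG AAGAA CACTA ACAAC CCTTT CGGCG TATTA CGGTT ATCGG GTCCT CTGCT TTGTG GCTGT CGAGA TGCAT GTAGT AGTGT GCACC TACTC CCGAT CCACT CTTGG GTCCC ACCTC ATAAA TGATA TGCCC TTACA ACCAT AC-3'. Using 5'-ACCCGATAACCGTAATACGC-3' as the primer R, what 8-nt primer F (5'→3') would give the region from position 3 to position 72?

The reverse primer's reverse complement GCGTATTACGGTTATCGGGT matches the template at positions 53–72; the product starts at position 3.
The forward primer is identical to the top strand over positions 3–10: ACCACTGA.

5'-ACCACTGA-3'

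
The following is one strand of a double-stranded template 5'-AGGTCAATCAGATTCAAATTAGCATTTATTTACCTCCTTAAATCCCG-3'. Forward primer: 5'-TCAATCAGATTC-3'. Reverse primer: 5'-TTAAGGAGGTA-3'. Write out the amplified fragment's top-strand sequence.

Scanning the template, TCAATCAGATTC occurs at positions 4–15; this primer anneals to the bottom strand there with its 3' end pointing downstream.
Reverse complement of the reverse primer: TACCTCCTTAA. This occurs on the top strand at positions 31–41.
The product is the template from position 4 through 41 (38 bp).

5'-TCAATCAGATTCAAATTAGCATTTATTTACCTCCTTAA-3'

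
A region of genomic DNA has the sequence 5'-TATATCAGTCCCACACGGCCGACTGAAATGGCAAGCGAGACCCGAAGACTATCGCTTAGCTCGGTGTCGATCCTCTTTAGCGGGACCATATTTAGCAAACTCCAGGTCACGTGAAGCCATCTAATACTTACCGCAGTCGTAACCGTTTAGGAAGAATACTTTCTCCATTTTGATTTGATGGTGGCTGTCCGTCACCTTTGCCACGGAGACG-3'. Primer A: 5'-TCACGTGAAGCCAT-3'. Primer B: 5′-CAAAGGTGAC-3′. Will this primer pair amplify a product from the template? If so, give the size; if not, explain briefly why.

Primer A (TCACGTGAAGCCAT) matches the top strand at positions 107–120; it acts as a forward primer.
Primer B's reverse complement is GTCACCTTTG, matching the top strand at positions 191–200; it acts as a reverse primer.
The 3' ends face each other across positions 107–200, giving a 94 bp product.

Yes — a 94 bp product.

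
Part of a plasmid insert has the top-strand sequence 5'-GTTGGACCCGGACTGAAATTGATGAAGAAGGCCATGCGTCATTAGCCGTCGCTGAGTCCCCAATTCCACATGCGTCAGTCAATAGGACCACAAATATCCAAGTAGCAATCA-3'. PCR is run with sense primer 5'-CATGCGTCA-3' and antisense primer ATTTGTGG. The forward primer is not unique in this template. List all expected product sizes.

The forward primer CATGCGTCA matches the top strand at positions 33–41, 69–77.
The reverse primer's reverse complement is CCACAAAT, matching at positions 88–95.
Each forward site pairs with the reverse site to give a product ending at position 95: sizes 63, 27 bp.

63 bp, 27 bp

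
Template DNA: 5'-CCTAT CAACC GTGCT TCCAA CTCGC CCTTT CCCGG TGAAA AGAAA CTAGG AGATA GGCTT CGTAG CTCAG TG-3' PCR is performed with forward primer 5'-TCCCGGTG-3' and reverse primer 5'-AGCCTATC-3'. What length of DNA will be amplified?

Scanning the template, TCCCGGTG occurs at positions 30–37; this primer anneals to the bottom strand there with its 3' end pointing downstream.
The reverse primer's reverse complement is GATAGGCT, which matches the template at positions 52–59.
Product length = (reverse-primer end) − (forward-primer start) + 1 = 59 − 30 + 1 = 30 bp.

30 bp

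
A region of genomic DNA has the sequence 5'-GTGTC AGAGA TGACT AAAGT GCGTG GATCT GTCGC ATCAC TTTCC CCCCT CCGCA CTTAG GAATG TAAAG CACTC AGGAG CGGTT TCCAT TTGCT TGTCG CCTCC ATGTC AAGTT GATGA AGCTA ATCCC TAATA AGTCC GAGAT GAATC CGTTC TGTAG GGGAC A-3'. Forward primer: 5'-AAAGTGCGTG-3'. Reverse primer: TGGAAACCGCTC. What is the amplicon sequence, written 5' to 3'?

The forward primer matches the template at positions 16–25.
Reverse complement of the reverse primer: GAGCGGTTTCCA. This occurs on the top strand at positions 78–89.
The product is the template from position 16 through 89 (74 bp).

5'-AAAGTGCGTGGATCTGTCGCATCACTTTCCCCCCTCCGCACTTAGGAATGTAAAGCACTCAGGAGCGGTTTCCA-3'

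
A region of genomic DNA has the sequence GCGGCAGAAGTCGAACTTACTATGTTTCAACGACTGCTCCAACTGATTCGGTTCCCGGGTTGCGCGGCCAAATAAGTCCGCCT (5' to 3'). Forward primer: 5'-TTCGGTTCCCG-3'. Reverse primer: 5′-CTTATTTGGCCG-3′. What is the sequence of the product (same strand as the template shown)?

The forward primer matches the template at positions 47–57.
The reverse primer's reverse complement is CGGCCAAATAAG, which matches the template at positions 65–76.
The product is the template from position 47 through 76 (30 bp).

5'-TTCGGTTCCCGGGTTGCGCGGCCAAATAAG-3'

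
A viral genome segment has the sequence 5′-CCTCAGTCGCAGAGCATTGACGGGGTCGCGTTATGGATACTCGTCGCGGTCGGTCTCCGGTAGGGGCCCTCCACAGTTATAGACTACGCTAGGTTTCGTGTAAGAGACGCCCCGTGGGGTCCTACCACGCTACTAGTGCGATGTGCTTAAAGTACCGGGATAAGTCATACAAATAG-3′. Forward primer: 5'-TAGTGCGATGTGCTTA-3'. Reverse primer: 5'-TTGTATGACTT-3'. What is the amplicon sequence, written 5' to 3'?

5'-TAGTGCGATGTGCTTAAAGTACCGGGATAAGTCATACAA-3'

The forward primer matches the template at positions 134–149.
Reverse complement of the reverse primer: AAGTCATACAA. This occurs on the top strand at positions 162–172.
The product is the template from position 134 through 172 (39 bp).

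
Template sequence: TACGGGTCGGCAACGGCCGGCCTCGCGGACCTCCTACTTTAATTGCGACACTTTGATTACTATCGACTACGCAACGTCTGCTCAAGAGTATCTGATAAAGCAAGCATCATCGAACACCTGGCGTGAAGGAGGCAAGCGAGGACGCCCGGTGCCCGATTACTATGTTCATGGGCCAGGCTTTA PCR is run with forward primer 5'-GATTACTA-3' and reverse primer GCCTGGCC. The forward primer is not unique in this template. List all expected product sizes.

The forward primer GATTACTA matches the top strand at positions 55–62, 155–162.
The reverse primer's reverse complement is GGCCAGGC, matching at positions 171–178.
Each forward site pairs with the reverse site to give a product ending at position 178: sizes 124, 24 bp.

124 bp, 24 bp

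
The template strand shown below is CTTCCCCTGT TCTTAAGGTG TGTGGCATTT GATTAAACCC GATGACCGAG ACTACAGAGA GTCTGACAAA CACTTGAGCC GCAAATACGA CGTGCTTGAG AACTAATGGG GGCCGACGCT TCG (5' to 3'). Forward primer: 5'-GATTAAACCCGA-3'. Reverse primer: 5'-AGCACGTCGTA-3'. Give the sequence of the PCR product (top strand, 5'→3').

Forward primer GATTAAACCCGA is found on the top strand at positions 31–42.
Reverse complement of the reverse primer: TACGACGTGCT. This occurs on the top strand at positions 86–96.
The product is the template from position 31 through 96 (66 bp).

5'-GATTAAACCCGATGACCGAGACTACAGAGAGTCTGACAAACACTTGAGCCGCAAATACGACGTGCT-3'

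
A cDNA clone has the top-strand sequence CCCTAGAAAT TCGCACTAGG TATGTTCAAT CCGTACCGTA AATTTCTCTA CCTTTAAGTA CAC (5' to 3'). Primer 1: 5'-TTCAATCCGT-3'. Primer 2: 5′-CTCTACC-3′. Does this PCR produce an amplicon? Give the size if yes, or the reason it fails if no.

No product — both primers anneal to the same strand and extend in the same direction.

Primer 1 (TTCAATCCGT) matches the top strand at positions 25–34 (3' end points downstream).
Primer 2 (CTCTACC) also matches the top strand directly, at positions 46–52 — its reverse complement GGTAGAG is not present.
Both primers anneal to the bottom strand with 3' ends pointing the same way, so neither can prime synthesis back toward the other.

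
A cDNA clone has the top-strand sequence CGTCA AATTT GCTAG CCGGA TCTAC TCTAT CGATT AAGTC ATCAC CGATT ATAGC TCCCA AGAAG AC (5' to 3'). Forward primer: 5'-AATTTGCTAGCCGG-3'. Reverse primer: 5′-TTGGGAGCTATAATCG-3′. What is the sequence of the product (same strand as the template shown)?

5'-AATTTGCTAGCCGGATCTACTCTATCGATTAAGTCATCACCGATTATAGCTCCCAA-3'

Scanning the template, AATTTGCTAGCCGG occurs at positions 6–19; this primer anneals to the bottom strand there with its 3' end pointing downstream.
Taking the reverse complement of TTGGGAGCTATAATCG gives CGATTATAGCTCCCAA, found at positions 46–61 on the template; the primer anneals here to the top strand with its 3' end pointing upstream.
The product is the template from position 6 through 61 (56 bp).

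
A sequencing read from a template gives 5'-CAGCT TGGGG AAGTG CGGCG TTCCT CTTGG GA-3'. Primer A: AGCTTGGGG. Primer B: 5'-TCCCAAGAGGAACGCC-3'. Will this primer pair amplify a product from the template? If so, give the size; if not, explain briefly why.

Primer A (AGCTTGGGG) matches the top strand at positions 2–10; it acts as a forward primer.
Primer B's reverse complement is GGCGTTCCTCTTGGGA, matching the top strand at positions 17–32; it acts as a reverse primer.
The 3' ends face each other across positions 2–32, giving a 31 bp product.

Yes — a 31 bp product.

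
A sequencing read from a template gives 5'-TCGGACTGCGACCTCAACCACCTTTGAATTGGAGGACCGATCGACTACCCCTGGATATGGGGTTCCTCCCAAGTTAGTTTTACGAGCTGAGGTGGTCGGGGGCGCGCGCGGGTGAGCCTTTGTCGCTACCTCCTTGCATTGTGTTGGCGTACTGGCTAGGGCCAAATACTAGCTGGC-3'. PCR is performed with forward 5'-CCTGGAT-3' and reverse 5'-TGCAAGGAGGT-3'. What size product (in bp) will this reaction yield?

Forward primer CCTGGAT is found on the top strand at positions 50–56.
The reverse primer's reverse complement is ACCTCCTTGCA, which matches the template at positions 128–138.
Product length = (reverse-primer end) − (forward-primer start) + 1 = 138 − 50 + 1 = 89 bp.

89 bp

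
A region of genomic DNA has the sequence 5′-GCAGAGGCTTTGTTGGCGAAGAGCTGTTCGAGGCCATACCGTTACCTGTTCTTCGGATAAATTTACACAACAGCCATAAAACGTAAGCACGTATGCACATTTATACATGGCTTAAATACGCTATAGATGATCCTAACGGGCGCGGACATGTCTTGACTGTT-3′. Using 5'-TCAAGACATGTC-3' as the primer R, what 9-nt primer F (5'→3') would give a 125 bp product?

The reverse primer's reverse complement GACATGTCTTGA matches the template at positions 145–156, so the product ends at position 156.
A 125 bp product then starts at position 156 − 125 + 1 = 32.
The forward primer is identical to the top strand there: GGCCATACC.

5'-GGCCATACC-3'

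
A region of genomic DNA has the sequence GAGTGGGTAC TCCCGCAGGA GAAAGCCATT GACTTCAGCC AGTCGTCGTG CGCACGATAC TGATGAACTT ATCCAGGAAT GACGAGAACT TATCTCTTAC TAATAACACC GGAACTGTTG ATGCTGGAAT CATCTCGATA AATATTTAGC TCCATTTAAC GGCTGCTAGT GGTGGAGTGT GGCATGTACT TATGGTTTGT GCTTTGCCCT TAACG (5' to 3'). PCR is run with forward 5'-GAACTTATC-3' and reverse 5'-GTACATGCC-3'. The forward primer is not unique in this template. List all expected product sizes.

The forward primer GAACTTATC matches the top strand at positions 65–73, 86–94.
The reverse primer's reverse complement is GGCATGTAC, matching at positions 181–189.
Each forward site pairs with the reverse site to give a product ending at position 189: sizes 125, 104 bp.

125 bp, 104 bp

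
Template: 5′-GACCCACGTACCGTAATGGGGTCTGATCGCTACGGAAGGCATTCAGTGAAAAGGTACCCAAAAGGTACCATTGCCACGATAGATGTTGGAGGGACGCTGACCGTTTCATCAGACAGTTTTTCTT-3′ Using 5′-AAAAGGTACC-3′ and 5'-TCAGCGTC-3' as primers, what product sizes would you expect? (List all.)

52 bp, 41 bp

The forward primer AAAAGGTACC matches the top strand at positions 49–58, 60–69.
The reverse primer's reverse complement is GACGCTGA, matching at positions 93–100.
Each forward site pairs with the reverse site to give a product ending at position 100: sizes 52, 41 bp.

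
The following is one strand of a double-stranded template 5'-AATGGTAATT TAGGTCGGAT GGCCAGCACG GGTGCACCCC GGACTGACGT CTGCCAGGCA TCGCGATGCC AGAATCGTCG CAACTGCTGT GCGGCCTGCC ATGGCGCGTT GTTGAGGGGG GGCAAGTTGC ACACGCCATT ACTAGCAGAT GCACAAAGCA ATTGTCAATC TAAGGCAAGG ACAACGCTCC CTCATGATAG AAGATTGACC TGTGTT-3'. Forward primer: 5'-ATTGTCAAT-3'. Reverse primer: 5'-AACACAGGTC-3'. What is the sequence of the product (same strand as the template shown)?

5'-ATTGTCAATCTAAGGCAAGGACAACGCTCCCTCATGATAGAAGATTGACCTGTGTT-3'

Forward primer ATTGTCAAT is found on the top strand at positions 161–169.
Reverse complement of the reverse primer: GACCTGTGTT. This occurs on the top strand at positions 207–216.
The product is the template from position 161 through 216 (56 bp).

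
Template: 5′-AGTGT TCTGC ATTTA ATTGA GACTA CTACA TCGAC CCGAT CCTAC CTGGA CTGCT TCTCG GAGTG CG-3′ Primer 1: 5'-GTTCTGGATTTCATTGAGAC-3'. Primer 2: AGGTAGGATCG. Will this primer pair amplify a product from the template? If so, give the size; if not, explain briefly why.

Primer 1 (GTTCTGGATTTCATTGAGAC) does not match the top strand, and its reverse complement GTCTCAATGAAATCCAGAAC does not match either.
With no annealing site for primer 1, no amplification occurs.

No product — primer 1 has no binding site in the template.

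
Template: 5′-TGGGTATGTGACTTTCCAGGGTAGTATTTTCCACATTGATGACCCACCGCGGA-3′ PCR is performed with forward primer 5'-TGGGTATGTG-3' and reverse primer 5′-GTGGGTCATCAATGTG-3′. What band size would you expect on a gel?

Forward primer TGGGTATGTG is found on the top strand at positions 1–10.
Taking the reverse complement of GTGGGTCATCAATGTG gives CACATTGATGACCCAC, found at positions 32–47 on the template; the primer anneals here to the top strand with its 3' end pointing upstream.
The product runs from position 1 to position 47, so its length is 47 − 1 + 1 = 47 bp.

47 bp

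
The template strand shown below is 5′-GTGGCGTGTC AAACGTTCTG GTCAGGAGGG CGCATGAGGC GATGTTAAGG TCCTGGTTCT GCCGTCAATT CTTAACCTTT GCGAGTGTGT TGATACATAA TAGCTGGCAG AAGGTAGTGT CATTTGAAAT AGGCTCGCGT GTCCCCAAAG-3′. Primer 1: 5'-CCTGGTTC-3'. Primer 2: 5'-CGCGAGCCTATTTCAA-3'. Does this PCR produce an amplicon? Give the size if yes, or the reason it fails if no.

Yes — an 88 bp product.

Primer 1 (CCTGGTTC) matches the top strand at positions 52–59; it acts as a forward primer.
Primer 2's reverse complement is TTGAAATAGGCTCGCG, matching the top strand at positions 124–139; it acts as a reverse primer.
The 3' ends face each other across positions 52–139, giving an 88 bp product.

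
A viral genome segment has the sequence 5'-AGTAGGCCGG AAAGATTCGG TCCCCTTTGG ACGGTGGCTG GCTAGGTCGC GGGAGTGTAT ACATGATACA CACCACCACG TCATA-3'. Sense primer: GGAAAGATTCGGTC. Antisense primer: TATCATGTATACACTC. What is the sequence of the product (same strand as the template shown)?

5'-GGAAAGATTCGGTCCCCTTTGGACGGTGGCTGGCTAGGTCGCGGGAGTGTATACATGATA-3'

Scanning the template, GGAAAGATTCGGTC occurs at positions 9–22; this primer anneals to the bottom strand there with its 3' end pointing downstream.
Taking the reverse complement of TATCATGTATACACTC gives GAGTGTATACATGATA, found at positions 53–68 on the template; the primer anneals here to the top strand with its 3' end pointing upstream.
The product is the template from position 9 through 68 (60 bp).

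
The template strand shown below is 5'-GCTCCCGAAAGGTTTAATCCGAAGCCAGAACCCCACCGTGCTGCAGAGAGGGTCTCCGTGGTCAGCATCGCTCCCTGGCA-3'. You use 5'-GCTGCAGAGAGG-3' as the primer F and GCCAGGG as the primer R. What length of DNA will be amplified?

Scanning the template, GCTGCAGAGAGG occurs at positions 40–51; this primer anneals to the bottom strand there with its 3' end pointing downstream.
Taking the reverse complement of GCCAGGG gives CCCTGGC, found at positions 73–79 on the template; the primer anneals here to the top strand with its 3' end pointing upstream.
The product runs from position 40 to position 79, so its length is 79 − 40 + 1 = 40 bp.

40 bp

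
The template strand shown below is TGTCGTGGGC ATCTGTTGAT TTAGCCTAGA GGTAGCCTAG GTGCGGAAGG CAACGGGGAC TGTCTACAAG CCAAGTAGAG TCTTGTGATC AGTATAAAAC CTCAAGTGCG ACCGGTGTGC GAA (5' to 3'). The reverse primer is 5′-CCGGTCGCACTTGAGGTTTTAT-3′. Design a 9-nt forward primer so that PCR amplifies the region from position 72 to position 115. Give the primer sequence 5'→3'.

5'-CAAGTAGAG-3'

The reverse primer's reverse complement ATAAAACCTCAAGTGCGACCGG matches the template at positions 94–115; the product starts at position 72.
The forward primer is identical to the top strand over positions 72–80: CAAGTAGAG.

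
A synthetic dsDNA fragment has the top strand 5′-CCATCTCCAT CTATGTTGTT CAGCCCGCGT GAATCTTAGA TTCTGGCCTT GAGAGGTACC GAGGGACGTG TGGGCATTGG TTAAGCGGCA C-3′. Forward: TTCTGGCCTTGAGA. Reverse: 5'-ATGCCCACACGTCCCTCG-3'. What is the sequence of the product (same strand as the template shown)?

The forward primer matches the template at positions 41–54.
Taking the reverse complement of ATGCCCACACGTCCCTCG gives CGAGGGACGTGTGGGCAT, found at positions 60–77 on the template; the primer anneals here to the top strand with its 3' end pointing upstream.
The product is the template from position 41 through 77 (37 bp).

5'-TTCTGGCCTTGAGAGGTACCGAGGGACGTGTGGGCAT-3'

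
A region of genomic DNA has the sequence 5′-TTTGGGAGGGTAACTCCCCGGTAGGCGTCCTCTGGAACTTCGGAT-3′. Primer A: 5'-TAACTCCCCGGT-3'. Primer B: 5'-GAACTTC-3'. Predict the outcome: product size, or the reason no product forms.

No product — both primers anneal to the same strand and extend in the same direction.

Primer A (TAACTCCCCGGT) matches the top strand at positions 11–22 (3' end points downstream).
Primer B (GAACTTC) also matches the top strand directly, at positions 35–41 — its reverse complement GAAGTTC is not present.
Both primers anneal to the bottom strand with 3' ends pointing the same way, so neither can prime synthesis back toward the other.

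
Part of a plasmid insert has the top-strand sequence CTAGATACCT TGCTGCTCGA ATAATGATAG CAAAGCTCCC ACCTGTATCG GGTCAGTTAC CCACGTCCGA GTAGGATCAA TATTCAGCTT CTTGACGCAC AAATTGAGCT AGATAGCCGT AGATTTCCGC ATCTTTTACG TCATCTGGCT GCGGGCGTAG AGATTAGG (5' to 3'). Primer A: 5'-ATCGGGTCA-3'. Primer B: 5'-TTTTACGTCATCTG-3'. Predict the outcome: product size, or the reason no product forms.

No product — both primers anneal to the same strand and extend in the same direction.

Primer A (ATCGGGTCA) matches the top strand at positions 47–55 (3' end points downstream).
Primer B (TTTTACGTCATCTG) also matches the top strand directly, at positions 134–147 — its reverse complement CAGATGACGTAAAA is not present.
Both primers anneal to the bottom strand with 3' ends pointing the same way, so neither can prime synthesis back toward the other.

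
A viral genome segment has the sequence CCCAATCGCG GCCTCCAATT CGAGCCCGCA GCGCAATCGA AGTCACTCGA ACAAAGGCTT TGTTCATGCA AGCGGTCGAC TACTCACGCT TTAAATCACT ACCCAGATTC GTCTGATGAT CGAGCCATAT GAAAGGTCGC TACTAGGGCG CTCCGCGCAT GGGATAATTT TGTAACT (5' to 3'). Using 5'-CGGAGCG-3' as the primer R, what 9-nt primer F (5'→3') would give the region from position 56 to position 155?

The reverse primer's reverse complement CGCTCCG matches the template at positions 149–155; the product starts at position 56.
The forward primer is identical to the top strand over positions 56–64: GGCTTTGTT.

5'-GGCTTTGTT-3'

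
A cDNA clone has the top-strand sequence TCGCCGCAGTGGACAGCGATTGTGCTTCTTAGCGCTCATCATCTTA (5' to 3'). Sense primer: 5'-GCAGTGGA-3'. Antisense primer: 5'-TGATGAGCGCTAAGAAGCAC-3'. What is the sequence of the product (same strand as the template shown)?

5'-GCAGTGGACAGCGATTGTGCTTCTTAGCGCTCATCA-3'

Forward primer GCAGTGGA is found on the top strand at positions 6–13.
Taking the reverse complement of TGATGAGCGCTAAGAAGCAC gives GTGCTTCTTAGCGCTCATCA, found at positions 22–41 on the template; the primer anneals here to the top strand with its 3' end pointing upstream.
The product is the template from position 6 through 41 (36 bp).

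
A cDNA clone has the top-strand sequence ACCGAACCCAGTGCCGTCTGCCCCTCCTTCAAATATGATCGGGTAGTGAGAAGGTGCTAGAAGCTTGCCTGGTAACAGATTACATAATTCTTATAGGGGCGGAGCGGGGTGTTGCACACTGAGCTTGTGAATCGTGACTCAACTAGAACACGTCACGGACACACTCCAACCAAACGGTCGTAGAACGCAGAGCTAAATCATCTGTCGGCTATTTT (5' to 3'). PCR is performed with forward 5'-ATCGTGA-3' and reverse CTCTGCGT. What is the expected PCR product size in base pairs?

62 bp

The forward primer matches the template at positions 131–137.
Taking the reverse complement of CTCTGCGT gives ACGCAGAG, found at positions 185–192 on the template; the primer anneals here to the top strand with its 3' end pointing upstream.
The product runs from position 131 to position 192, so its length is 192 − 131 + 1 = 62 bp.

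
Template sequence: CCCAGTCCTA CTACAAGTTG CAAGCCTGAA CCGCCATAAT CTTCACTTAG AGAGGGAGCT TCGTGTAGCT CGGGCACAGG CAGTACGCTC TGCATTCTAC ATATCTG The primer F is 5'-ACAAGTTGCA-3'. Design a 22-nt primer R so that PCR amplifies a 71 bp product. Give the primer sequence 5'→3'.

5'-CTGCCTGTGCCCGAGCTACACG-3'

The forward primer binds at positions 13–22, so a 71 bp product ends at position 13 + 71 − 1 = 83.
The reverse primer anneals to the top strand over positions 62–83, i.e. to CGTGTAGCTCGGGCACAGGCAG.
Its sequence written 5'→3' is the reverse complement: CTGCCTGTGCCCGAGCTACACG.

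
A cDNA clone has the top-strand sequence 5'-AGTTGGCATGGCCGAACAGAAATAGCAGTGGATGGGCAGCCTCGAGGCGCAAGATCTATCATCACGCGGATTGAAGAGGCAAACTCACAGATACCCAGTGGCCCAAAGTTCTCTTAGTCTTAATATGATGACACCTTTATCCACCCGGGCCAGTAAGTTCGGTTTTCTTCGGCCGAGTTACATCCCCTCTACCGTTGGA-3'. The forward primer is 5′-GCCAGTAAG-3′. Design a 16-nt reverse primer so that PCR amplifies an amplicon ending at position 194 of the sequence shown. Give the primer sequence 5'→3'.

5'-CGGTAGAGGGGATGTA-3'

The forward primer binds at positions 149–157; the product's 3' end on the top strand is position 194.
The reverse primer anneals to the top strand over positions 179–194, i.e. to TACATCCCCTCTACCG.
Its sequence written 5'→3' is the reverse complement: CGGTAGAGGGGATGTA.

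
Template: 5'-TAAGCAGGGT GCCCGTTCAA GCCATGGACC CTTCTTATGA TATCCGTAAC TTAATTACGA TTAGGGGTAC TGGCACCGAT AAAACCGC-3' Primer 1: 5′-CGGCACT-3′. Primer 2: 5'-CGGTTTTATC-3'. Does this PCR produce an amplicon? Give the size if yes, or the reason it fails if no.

No product — primer 1 has no binding site in the template.

Primer 1 (CGGCACT) does not match the top strand, and its reverse complement AGTGCCG does not match either.
With no annealing site for primer 1, no amplification occurs.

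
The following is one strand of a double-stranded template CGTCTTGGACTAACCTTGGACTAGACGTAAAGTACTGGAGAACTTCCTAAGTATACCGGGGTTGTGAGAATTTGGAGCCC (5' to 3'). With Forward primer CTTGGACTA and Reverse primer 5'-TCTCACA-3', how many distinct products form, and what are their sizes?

The forward primer CTTGGACTA matches the top strand at positions 4–12, 15–23.
The reverse primer's reverse complement is TGTGAGA, matching at positions 63–69.
Each forward site pairs with the reverse site to give a product ending at position 69: sizes 66, 55 bp.

Two products: 66 bp, 55 bp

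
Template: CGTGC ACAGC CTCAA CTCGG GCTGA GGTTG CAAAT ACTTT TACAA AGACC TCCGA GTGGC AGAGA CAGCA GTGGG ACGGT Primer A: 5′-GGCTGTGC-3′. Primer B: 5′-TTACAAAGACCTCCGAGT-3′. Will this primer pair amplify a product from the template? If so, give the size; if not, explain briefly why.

No product — the primers' 3' ends point away from each other.

Primer A (GGCTGTGC) has reverse complement GCACAGCC, which matches the top strand at positions 4–11; primer A anneals to the top strand there with its 3' end pointing upstream toward position 4.
Primer B (TTACAAAGACCTCCGAGT) matches the top strand directly at positions 40–57; it anneals to the bottom strand with its 3' end pointing downstream toward position 57.
The 3' ends diverge (primer A extends toward position 1, primer B toward position 80), so the primers never converge on a shared product.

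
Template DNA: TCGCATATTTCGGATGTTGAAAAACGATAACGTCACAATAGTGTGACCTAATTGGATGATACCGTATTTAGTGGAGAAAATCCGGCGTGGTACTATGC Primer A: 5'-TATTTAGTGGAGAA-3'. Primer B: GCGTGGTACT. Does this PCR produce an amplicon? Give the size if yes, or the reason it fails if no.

Primer A (TATTTAGTGGAGAA) matches the top strand at positions 65–78 (3' end points downstream).
Primer B (GCGTGGTACT) also matches the top strand directly, at positions 85–94 — its reverse complement AGTACCACGC is not present.
Both primers anneal to the bottom strand with 3' ends pointing the same way, so neither can prime synthesis back toward the other.

No product — both primers anneal to the same strand and extend in the same direction.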